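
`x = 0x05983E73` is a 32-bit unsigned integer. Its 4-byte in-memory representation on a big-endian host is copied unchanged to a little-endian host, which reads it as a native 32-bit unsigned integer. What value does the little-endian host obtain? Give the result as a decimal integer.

1933481989

Stored big-endian, the bytes at ascending addresses are 05 98 3E 73.
Read back as little-endian, the first byte is least significant, giving 0x733E9805.
0x733E9805 = 1933481989.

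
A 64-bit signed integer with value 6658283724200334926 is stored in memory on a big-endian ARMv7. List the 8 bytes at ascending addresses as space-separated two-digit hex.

5C 66 F9 C5 22 B9 D6 4E

6658283724200334926 in hexadecimal, padded to 64 bits, is 0x5C66F9C522B9D64E.
Split into bytes (most-significant first): 5C 66 F9 C5 22 B9 D6 4E.
Big-endian stores the most-significant byte at the lowest address.
So the memory order matches the most-significant-first order: 5C 66 F9 C5 22 B9 D6 4E.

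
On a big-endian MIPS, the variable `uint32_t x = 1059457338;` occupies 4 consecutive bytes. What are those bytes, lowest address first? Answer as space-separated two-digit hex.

3F 26 09 3A

1059457338 in hexadecimal, padded to 32 bits, is 0x3F26093A.
Split into bytes (most-significant first): 3F 26 09 3A.
Big-endian stores the most-significant byte at the lowest address.
So the memory order matches the most-significant-first order: 3F 26 09 3A.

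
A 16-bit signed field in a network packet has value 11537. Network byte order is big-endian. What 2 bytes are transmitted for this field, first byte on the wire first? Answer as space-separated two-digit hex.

2D 11

11537 in hexadecimal, padded to 16 bits, is 0x2D11.
Split into bytes (most-significant first): 2D 11.
Big-endian: lowest address holds the most-significant byte.
So the memory order matches the most-significant-first order: 2D 11.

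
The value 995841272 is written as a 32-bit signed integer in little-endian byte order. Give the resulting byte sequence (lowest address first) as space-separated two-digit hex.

F8 54 5B 3B

995841272 in hexadecimal, padded to 32 bits, is 0x3B5B54F8.
Split into bytes (most-significant first): 3B 5B 54 F8.
Little-endian stores the least-significant byte at the lowest address.
So at ascending addresses the bytes are F8 54 5B 3B.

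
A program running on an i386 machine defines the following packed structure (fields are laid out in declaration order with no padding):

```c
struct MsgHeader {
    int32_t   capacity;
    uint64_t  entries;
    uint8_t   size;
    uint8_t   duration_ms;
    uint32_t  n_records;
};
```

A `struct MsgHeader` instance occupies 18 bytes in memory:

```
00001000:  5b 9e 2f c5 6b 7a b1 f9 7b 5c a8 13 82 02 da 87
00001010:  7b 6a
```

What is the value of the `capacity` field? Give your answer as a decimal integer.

-986735013

`capacity` is the first field, at byte offset 0, occupying 4 bytes.
Bytes at offsets 0..3: 5B 9E 2F C5.
In little-endian order the low byte comes first in memory.
Reassemble most-significant byte first: C5 2F 9E 5B → 0xC52F9E5B.
Top bit is set, so as a signed 32-bit value this is 0xC52F9E5B − 2^32 = -986735013.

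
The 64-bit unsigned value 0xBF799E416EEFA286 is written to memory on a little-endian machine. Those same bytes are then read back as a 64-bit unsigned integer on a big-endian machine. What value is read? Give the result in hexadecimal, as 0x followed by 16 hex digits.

Stored little-endian, the bytes at ascending addresses are 86 A2 EF 6E 41 9E 79 BF.
Read back as big-endian, the last byte is least significant, giving 0x86A2EF6E419E79BF.

0x86A2EF6E419E79BF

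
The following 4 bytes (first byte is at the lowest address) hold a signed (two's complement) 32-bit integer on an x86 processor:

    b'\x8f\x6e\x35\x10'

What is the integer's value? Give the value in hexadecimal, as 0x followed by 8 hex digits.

In little-endian order the low byte comes first in memory.
Reassemble most-significant byte first: 10 35 6E 8F → 0x10356E8F.

0x10356E8F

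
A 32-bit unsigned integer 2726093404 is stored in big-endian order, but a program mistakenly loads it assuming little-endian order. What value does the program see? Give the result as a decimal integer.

1558346914

2726093404 in 32-bit hexadecimal is 0xA27CE25C.
Stored big-endian, the bytes at ascending addresses are A2 7C E2 5C.
Read back as little-endian, the first byte is least significant, giving 0x5CE27CA2.
0x5CE27CA2 = 1558346914.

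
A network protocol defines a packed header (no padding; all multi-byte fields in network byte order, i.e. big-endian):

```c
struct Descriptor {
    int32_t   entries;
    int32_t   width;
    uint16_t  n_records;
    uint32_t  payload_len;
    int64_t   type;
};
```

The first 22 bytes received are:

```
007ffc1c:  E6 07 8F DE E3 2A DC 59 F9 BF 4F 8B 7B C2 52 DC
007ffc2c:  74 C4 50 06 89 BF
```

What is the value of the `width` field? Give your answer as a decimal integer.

-483730343

`width` follows `entries` (4 bytes), so it starts at byte offset 4 and occupies 4 bytes.
Bytes at offsets 4..7: E3 2A DC 59.
In big-endian order the high byte comes first in memory.
The bytes are already most-significant first: 0xE32ADC59.
Top bit is set, so as a signed 32-bit value this is 0xE32ADC59 − 2^32 = -483730343.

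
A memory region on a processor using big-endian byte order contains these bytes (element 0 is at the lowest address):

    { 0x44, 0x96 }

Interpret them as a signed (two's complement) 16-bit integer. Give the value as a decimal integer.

In big-endian order the high byte comes first in memory.
The bytes are already most-significant first: 0x4496.
0x4496 = 17558.

17558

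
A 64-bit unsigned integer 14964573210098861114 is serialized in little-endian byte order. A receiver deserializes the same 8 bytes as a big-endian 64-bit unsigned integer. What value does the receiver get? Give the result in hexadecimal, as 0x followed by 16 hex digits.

14964573210098861114 in 64-bit hexadecimal is 0xCFACD80C8345043A.
Stored little-endian, the bytes at ascending addresses are 3A 04 45 83 0C D8 AC CF.
Read back as big-endian, the last byte is least significant, giving 0x3A0445830CD8ACCF.

0x3A0445830CD8ACCF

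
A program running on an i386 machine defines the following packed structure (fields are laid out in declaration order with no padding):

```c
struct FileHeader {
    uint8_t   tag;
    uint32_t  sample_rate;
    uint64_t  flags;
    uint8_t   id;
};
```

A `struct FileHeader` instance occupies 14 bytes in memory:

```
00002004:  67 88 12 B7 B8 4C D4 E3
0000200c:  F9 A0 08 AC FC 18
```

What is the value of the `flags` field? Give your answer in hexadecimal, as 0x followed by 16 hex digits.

`flags` follows `tag` (1 B), `sample_rate` (4 B), so it starts at offset 1 + 4 = 5 and occupies 8 bytes.
Bytes at offsets 5..12: 4C D4 E3 F9 A0 08 AC FC.
In little-endian order the low byte comes first in memory.
Reassemble most-significant byte first: FC AC 08 A0 F9 E3 D4 4C → 0xFCAC08A0F9E3D44C.

0xFCAC08A0F9E3D44C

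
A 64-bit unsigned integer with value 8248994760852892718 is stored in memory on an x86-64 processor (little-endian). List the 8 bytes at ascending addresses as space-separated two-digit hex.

8248994760852892718 in hexadecimal, padded to 64 bits, is 0x727A5107AAB1EC2E.
Split into bytes (most-significant first): 72 7A 51 07 AA B1 EC 2E.
Little-endian stores the least-significant byte at the lowest address.
So at ascending addresses the bytes are 2E EC B1 AA 07 51 7A 72.

2E EC B1 AA 07 51 7A 72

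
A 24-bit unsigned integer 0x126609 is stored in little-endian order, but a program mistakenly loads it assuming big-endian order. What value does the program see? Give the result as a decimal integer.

615954

Stored little-endian, the bytes at ascending addresses are 09 66 12.
Read back as big-endian, the last byte is least significant, giving 0x096612.
0x096612 = 615954.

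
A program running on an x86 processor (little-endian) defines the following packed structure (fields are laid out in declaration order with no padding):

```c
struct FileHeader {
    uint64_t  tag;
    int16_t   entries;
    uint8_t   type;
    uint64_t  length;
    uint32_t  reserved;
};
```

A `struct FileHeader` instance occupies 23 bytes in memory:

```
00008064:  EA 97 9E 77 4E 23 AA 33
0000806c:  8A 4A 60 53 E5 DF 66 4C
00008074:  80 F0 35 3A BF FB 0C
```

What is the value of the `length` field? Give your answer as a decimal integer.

3886747544052557139

`length` follows `tag` (8 B), `entries` (2 B), `type` (1 B), so it starts at offset 8 + 2 + 1 = 11 and occupies 8 bytes.
Bytes at offsets 11..18: 53 E5 DF 66 4C 80 F0 35.
Little-endian: lowest address holds the least-significant byte.
Reassemble most-significant byte first: 35 F0 80 4C 66 DF E5 53 → 0x35F0804C66DFE553.
0x35F0804C66DFE553 = 3886747544052557139.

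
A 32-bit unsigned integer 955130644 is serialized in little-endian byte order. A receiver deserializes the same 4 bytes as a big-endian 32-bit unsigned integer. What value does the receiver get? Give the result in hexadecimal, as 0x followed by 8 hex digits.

0x1423EE38

955130644 in 32-bit hexadecimal is 0x38EE2314.
Stored little-endian, the bytes at ascending addresses are 14 23 EE 38.
Read back as big-endian, the last byte is least significant, giving 0x1423EE38.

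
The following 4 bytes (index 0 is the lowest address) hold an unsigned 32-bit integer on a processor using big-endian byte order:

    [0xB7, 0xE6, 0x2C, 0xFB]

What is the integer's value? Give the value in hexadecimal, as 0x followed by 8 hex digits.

0xB7E62CFB

In big-endian order the high byte comes first in memory.
The bytes are already most-significant first: 0xB7E62CFB.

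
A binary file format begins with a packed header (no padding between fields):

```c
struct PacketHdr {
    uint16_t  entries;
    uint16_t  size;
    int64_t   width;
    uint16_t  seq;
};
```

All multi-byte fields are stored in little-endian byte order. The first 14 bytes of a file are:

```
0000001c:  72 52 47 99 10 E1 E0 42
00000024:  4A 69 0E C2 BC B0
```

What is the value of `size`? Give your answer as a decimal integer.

`size` follows `entries` (2 bytes), so it starts at byte offset 2 and occupies 2 bytes.
Bytes at offsets 2..3: 47 99.
Little-endian stores the least-significant byte at the lowest address.
Reassemble most-significant byte first: 99 47 → 0x9947.
0x9947 = 39239.

39239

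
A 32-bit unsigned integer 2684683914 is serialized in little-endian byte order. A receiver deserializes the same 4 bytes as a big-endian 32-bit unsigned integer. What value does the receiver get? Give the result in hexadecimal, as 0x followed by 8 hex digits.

2684683914 in 32-bit hexadecimal is 0xA005068A.
Stored little-endian, the bytes at ascending addresses are 8A 06 05 A0.
Read back as big-endian, the last byte is least significant, giving 0x8A0605A0.

0x8A0605A0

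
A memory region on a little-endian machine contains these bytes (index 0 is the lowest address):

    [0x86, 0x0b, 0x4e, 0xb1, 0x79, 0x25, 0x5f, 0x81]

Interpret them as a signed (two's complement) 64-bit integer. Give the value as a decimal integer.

Little-endian stores the least-significant byte at the lowest address.
Reassemble most-significant byte first: 81 5F 25 79 B1 4E 0B 86 → 0x815F2579B14E0B86.
Top bit is set, so as a signed 64-bit value this is 0x815F2579B14E0B86 − 2^64 = -9124533115433383034.

-9124533115433383034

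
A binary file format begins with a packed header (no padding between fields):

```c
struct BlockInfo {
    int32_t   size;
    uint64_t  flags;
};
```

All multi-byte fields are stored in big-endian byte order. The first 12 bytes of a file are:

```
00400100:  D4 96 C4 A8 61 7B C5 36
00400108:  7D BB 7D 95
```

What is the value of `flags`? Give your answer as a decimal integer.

7024424881642765717

`flags` follows `size` (4 bytes), so it starts at byte offset 4 and occupies 8 bytes.
Bytes at offsets 4..11: 61 7B C5 36 7D BB 7D 95.
Big-endian stores the most-significant byte at the lowest address.
The bytes are already most-significant first: 0x617BC5367DBB7D95.
0x617BC5367DBB7D95 = 7024424881642765717.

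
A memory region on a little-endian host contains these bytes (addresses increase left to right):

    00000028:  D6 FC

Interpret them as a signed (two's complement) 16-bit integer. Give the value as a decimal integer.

-810

Little-endian: lowest address holds the least-significant byte.
Reassemble most-significant byte first: FC D6 → 0xFCD6.
Top bit is set, so as a signed 16-bit value this is 0xFCD6 − 2^16 = -810.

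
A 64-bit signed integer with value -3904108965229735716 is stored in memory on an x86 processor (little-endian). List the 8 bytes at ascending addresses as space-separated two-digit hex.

Two's complement of -3904108965229735716 in 64 bits: 3904108965229735716 = 0x362E2E6B44EFAF24; invert → 0xC9D1D194BB1050DB; add 1 → 0xC9D1D194BB1050DC.
Split into bytes (most-significant first): C9 D1 D1 94 BB 10 50 DC.
Little-endian: lowest address holds the least-significant byte.
So at ascending addresses the bytes are DC 50 10 BB 94 D1 D1 C9.

DC 50 10 BB 94 D1 D1 C9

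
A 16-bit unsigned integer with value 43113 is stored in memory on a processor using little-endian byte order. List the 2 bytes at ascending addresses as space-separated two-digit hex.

43113 in hexadecimal, padded to 16 bits, is 0xA869.
Split into bytes (most-significant first): A8 69.
Little-endian: lowest address holds the least-significant byte.
So at ascending addresses the bytes are 69 A8.

69 A8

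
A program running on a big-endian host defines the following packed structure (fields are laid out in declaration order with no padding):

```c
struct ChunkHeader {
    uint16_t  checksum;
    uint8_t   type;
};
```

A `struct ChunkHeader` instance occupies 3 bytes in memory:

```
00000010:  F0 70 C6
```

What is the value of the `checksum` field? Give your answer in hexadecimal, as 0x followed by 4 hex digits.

0xF070

`checksum` is the first field, at byte offset 0, occupying 2 bytes.
Bytes at offsets 0..1: F0 70.
Big-endian stores the most-significant byte at the lowest address.
The bytes are already most-significant first: 0xF070.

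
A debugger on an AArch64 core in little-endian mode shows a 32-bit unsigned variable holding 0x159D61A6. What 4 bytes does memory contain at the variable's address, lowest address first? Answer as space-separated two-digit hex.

A6 61 9D 15

Split into bytes (most-significant first): 15 9D 61 A6.
Little-endian stores the least-significant byte at the lowest address.
So at ascending addresses the bytes are A6 61 9D 15.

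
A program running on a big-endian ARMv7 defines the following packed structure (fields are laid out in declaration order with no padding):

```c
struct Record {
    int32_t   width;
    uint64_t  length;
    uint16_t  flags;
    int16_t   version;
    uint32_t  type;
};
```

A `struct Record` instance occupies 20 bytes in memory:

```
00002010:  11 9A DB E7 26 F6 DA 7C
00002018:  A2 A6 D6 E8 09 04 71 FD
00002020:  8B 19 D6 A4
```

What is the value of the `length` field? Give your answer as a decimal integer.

2807671646551725800

`length` follows `width` (4 bytes), so it starts at byte offset 4 and occupies 8 bytes.
Bytes at offsets 4..11: 26 F6 DA 7C A2 A6 D6 E8.
In big-endian order the high byte comes first in memory.
The bytes are already most-significant first: 0x26F6DA7CA2A6D6E8.
0x26F6DA7CA2A6D6E8 = 2807671646551725800.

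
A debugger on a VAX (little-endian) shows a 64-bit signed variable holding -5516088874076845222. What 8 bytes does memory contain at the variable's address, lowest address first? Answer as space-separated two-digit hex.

Two's complement of -5516088874076845222 in 64 bits: 5516088874076845222 = 0x4C8D159B00D5B4A6; invert → 0xB372EA64FF2A4B59; add 1 → 0xB372EA64FF2A4B5A.
Split into bytes (most-significant first): B3 72 EA 64 FF 2A 4B 5A.
In little-endian order the low byte comes first in memory.
So at ascending addresses the bytes are 5A 4B 2A FF 64 EA 72 B3.

5A 4B 2A FF 64 EA 72 B3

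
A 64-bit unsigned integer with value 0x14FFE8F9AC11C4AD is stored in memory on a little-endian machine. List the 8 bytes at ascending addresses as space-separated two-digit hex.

Split into bytes (most-significant first): 14 FF E8 F9 AC 11 C4 AD.
Little-endian: lowest address holds the least-significant byte.
So at ascending addresses the bytes are AD C4 11 AC F9 E8 FF 14.

AD C4 11 AC F9 E8 FF 14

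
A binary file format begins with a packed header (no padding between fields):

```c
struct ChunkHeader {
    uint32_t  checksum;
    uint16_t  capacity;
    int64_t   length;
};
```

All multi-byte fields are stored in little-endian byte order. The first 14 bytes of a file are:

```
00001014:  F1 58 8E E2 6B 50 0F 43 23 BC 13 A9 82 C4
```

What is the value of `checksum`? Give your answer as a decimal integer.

3800979697

`checksum` is the first field, at byte offset 0, occupying 4 bytes.
Bytes at offsets 0..3: F1 58 8E E2.
Little-endian: lowest address holds the least-significant byte.
Reassemble most-significant byte first: E2 8E 58 F1 → 0xE28E58F1.
0xE28E58F1 = 3800979697.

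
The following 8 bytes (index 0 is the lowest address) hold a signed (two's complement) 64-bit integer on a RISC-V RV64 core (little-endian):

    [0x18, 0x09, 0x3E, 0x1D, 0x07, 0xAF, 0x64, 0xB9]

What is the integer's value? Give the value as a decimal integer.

-5087749233931581160

Little-endian stores the least-significant byte at the lowest address.
Reassemble most-significant byte first: B9 64 AF 07 1D 3E 09 18 → 0xB964AF071D3E0918.
Top bit is set, so as a signed 64-bit value this is 0xB964AF071D3E0918 − 2^64 = -5087749233931581160.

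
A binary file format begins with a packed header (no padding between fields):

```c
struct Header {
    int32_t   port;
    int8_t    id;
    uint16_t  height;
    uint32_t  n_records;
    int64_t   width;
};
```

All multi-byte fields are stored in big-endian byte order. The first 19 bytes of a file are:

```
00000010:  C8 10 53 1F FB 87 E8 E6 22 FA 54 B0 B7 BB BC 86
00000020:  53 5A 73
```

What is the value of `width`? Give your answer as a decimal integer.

`width` follows `port` (4 B), `id` (1 B), `height` (2 B), `n_records` (4 B), so it starts at offset 4 + 1 + 2 + 4 = 11 and occupies 8 bytes.
Bytes at offsets 11..18: B0 B7 BB BC 86 53 5A 73.
Big-endian: lowest address holds the most-significant byte.
The bytes are already most-significant first: 0xB0B7BBBC86535A73.
Top bit is set, so as a signed 64-bit value this is 0xB0B7BBBC86535A73 − 2^64 = -5712891183914329485.

-5712891183914329485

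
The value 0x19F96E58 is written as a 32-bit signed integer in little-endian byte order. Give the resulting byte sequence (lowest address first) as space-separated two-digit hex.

58 6E F9 19

Split into bytes (most-significant first): 19 F9 6E 58.
In little-endian order the low byte comes first in memory.
So at ascending addresses the bytes are 58 6E F9 19.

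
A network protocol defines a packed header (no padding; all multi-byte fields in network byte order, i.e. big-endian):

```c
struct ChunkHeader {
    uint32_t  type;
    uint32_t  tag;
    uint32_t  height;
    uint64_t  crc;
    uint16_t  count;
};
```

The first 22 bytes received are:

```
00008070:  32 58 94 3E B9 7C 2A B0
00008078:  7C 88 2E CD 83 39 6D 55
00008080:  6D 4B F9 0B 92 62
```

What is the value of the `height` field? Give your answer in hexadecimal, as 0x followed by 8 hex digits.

`height` follows `type` (4 B), `tag` (4 B), so it starts at offset 4 + 4 = 8 and occupies 4 bytes.
Bytes at offsets 8..11: 7C 88 2E CD.
In big-endian order the high byte comes first in memory.
The bytes are already most-significant first: 0x7C882ECD.

0x7C882ECD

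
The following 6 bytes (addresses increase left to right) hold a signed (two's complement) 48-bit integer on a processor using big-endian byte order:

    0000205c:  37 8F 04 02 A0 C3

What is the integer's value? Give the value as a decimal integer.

In big-endian order the high byte comes first in memory.
The bytes are already most-significant first: 0x378F0402A0C3.
0x378F0402A0C3 = 61087387132099.

61087387132099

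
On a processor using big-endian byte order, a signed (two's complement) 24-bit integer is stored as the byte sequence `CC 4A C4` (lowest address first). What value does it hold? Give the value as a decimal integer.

Big-endian: lowest address holds the most-significant byte.
The bytes are already most-significant first: 0xCC4AC4.
Top bit is set, so as a signed 24-bit value this is 0xCC4AC4 − 2^24 = -3388732.

-3388732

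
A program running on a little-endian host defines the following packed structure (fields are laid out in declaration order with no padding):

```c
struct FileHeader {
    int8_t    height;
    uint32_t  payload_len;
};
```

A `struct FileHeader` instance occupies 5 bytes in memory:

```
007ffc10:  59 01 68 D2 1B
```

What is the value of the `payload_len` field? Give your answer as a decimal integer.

`payload_len` follows `height` (1 byte), so it starts at byte offset 1 and occupies 4 bytes.
Bytes at offsets 1..4: 01 68 D2 1B.
Little-endian: lowest address holds the least-significant byte.
Reassemble most-significant byte first: 1B D2 68 01 → 0x1BD26801.
0x1BD26801 = 466774017.

466774017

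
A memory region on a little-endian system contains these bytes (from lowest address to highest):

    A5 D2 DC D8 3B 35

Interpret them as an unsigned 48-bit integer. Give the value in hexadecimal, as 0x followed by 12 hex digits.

Little-endian: lowest address holds the least-significant byte.
Reassemble most-significant byte first: 35 3B D8 DC D2 A5 → 0x353BD8DCD2A5.

0x353BD8DCD2A5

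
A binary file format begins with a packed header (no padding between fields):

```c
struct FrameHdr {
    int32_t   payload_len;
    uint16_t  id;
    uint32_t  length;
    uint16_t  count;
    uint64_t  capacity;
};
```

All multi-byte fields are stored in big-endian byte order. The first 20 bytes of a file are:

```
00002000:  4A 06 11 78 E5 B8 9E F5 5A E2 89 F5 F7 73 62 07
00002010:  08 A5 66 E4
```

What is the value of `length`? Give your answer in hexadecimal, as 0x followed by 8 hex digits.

0x9EF55AE2

`length` follows `payload_len` (4 B), `id` (2 B), so it starts at offset 4 + 2 = 6 and occupies 4 bytes.
Bytes at offsets 6..9: 9E F5 5A E2.
In big-endian order the high byte comes first in memory.
The bytes are already most-significant first: 0x9EF55AE2.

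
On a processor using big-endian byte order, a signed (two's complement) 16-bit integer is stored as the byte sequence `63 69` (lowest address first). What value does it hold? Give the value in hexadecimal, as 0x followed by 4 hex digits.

0x6369

Big-endian: lowest address holds the most-significant byte.
The bytes are already most-significant first: 0x6369.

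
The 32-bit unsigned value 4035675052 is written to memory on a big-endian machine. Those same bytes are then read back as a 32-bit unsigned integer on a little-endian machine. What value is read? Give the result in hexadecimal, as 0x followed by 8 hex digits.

0xAC838BF0

4035675052 in 32-bit hexadecimal is 0xF08B83AC.
Stored big-endian, the bytes at ascending addresses are F0 8B 83 AC.
Read back as little-endian, the first byte is least significant, giving 0xAC838BF0.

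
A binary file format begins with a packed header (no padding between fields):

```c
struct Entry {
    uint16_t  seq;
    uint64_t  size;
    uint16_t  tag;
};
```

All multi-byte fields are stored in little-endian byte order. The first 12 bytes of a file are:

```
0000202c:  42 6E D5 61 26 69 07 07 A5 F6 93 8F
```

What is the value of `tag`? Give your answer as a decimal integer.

`tag` follows `seq` (2 B), `size` (8 B), so it starts at offset 2 + 8 = 10 and occupies 2 bytes.
Bytes at offsets 10..11: 93 8F.
Little-endian stores the least-significant byte at the lowest address.
Reassemble most-significant byte first: 8F 93 → 0x8F93.
0x8F93 = 36755.

36755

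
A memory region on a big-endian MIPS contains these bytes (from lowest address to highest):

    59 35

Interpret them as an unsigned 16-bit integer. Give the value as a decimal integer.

22837

Big-endian: lowest address holds the most-significant byte.
The bytes are already most-significant first: 0x5935.
0x5935 = 22837.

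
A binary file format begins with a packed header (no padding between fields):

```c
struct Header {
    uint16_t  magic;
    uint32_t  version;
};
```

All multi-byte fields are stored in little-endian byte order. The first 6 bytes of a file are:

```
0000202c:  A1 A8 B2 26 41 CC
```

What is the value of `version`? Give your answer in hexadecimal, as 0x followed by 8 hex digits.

0xCC4126B2

`version` follows `magic` (2 bytes), so it starts at byte offset 2 and occupies 4 bytes.
Bytes at offsets 2..5: B2 26 41 CC.
In little-endian order the low byte comes first in memory.
Reassemble most-significant byte first: CC 41 26 B2 → 0xCC4126B2.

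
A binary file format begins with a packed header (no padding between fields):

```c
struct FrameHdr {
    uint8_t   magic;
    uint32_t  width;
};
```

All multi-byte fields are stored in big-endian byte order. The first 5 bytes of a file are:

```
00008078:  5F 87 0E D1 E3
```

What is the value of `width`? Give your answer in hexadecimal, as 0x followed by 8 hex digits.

0x870ED1E3

`width` follows `magic` (1 byte), so it starts at byte offset 1 and occupies 4 bytes.
Bytes at offsets 1..4: 87 0E D1 E3.
Big-endian stores the most-significant byte at the lowest address.
The bytes are already most-significant first: 0x870ED1E3.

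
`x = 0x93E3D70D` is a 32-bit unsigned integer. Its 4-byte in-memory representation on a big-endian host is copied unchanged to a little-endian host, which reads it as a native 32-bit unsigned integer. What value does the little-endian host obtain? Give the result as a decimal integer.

Stored big-endian, the bytes at ascending addresses are 93 E3 D7 0D.
Read back as little-endian, the first byte is least significant, giving 0x0DD7E393.
0x0DD7E393 = 232252307.

232252307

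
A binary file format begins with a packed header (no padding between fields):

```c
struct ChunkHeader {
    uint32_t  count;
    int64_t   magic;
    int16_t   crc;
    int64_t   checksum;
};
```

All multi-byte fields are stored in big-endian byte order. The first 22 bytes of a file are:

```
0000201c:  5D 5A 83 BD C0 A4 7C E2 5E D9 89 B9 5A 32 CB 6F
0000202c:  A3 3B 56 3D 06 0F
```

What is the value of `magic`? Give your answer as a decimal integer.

-4565386810551072327

`magic` follows `count` (4 bytes), so it starts at byte offset 4 and occupies 8 bytes.
Bytes at offsets 4..11: C0 A4 7C E2 5E D9 89 B9.
Big-endian stores the most-significant byte at the lowest address.
The bytes are already most-significant first: 0xC0A47CE25ED989B9.
Top bit is set, so as a signed 64-bit value this is 0xC0A47CE25ED989B9 − 2^64 = -4565386810551072327.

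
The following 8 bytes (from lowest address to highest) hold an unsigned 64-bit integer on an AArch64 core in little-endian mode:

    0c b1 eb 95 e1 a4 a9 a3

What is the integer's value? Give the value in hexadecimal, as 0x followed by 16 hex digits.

0xA3A9A4E195EBB10C

Little-endian stores the least-significant byte at the lowest address.
Reassemble most-significant byte first: A3 A9 A4 E1 95 EB B1 0C → 0xA3A9A4E195EBB10C.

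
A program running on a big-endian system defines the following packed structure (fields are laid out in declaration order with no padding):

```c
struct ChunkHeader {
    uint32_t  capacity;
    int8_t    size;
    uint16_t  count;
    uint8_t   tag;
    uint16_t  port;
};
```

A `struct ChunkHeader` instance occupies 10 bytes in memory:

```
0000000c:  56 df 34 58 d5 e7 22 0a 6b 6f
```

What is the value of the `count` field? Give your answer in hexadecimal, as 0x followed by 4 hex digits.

0xE722

`count` follows `capacity` (4 B), `size` (1 B), so it starts at offset 4 + 1 = 5 and occupies 2 bytes.
Bytes at offsets 5..6: E7 22.
In big-endian order the high byte comes first in memory.
The bytes are already most-significant first: 0xE722.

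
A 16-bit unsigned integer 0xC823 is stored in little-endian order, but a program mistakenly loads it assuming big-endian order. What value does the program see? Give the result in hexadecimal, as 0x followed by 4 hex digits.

Stored little-endian, the bytes at ascending addresses are 23 C8.
Read back as big-endian, the last byte is least significant, giving 0x23C8.

0x23C8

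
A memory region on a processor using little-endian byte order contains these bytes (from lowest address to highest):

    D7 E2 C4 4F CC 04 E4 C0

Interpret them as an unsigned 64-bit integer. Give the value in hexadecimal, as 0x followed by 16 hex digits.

In little-endian order the low byte comes first in memory.
Reassemble most-significant byte first: C0 E4 04 CC 4F C4 E2 D7 → 0xC0E404CC4FC4E2D7.

0xC0E404CC4FC4E2D7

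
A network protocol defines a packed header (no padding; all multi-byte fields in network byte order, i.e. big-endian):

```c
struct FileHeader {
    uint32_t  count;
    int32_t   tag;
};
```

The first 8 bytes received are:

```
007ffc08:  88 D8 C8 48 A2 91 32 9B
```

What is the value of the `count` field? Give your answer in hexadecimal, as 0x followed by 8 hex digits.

`count` is the first field, at byte offset 0, occupying 4 bytes.
Bytes at offsets 0..3: 88 D8 C8 48.
Big-endian stores the most-significant byte at the lowest address.
The bytes are already most-significant first: 0x88D8C848.

0x88D8C848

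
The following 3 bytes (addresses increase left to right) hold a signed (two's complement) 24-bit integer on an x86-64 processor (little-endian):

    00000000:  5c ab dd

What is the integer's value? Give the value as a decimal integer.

In little-endian order the low byte comes first in memory.
Reassemble most-significant byte first: DD AB 5C → 0xDDAB5C.
Top bit is set, so as a signed 24-bit value this is 0xDDAB5C − 2^24 = -2249892.

-2249892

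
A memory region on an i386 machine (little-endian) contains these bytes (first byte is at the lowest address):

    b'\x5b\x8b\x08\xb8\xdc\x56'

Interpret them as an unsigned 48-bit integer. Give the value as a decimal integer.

Little-endian: lowest address holds the least-significant byte.
Reassemble most-significant byte first: 56 DC B8 08 8B 5B → 0x56DCB8088B5B.
0x56DCB8088B5B = 95505980361563.

95505980361563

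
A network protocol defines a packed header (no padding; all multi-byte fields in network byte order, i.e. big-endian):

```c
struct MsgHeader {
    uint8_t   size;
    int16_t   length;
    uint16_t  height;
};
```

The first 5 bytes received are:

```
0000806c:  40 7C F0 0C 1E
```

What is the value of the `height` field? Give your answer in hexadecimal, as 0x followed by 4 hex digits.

`height` follows `size` (1 B), `length` (2 B), so it starts at offset 1 + 2 = 3 and occupies 2 bytes.
Bytes at offsets 3..4: 0C 1E.
In big-endian order the high byte comes first in memory.
The bytes are already most-significant first: 0x0C1E.

0x0C1E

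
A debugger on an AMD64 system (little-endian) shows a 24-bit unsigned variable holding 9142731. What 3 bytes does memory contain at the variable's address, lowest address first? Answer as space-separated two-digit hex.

9142731 in hexadecimal, padded to 24 bits, is 0x8B81CB.
Split into bytes (most-significant first): 8B 81 CB.
Little-endian stores the least-significant byte at the lowest address.
So at ascending addresses the bytes are CB 81 8B.

CB 81 8B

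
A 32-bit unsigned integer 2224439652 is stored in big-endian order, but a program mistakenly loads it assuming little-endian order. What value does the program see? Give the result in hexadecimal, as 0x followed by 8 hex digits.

2224439652 in 32-bit hexadecimal is 0x84964164.
Stored big-endian, the bytes at ascending addresses are 84 96 41 64.
Read back as little-endian, the first byte is least significant, giving 0x64419684.

0x64419684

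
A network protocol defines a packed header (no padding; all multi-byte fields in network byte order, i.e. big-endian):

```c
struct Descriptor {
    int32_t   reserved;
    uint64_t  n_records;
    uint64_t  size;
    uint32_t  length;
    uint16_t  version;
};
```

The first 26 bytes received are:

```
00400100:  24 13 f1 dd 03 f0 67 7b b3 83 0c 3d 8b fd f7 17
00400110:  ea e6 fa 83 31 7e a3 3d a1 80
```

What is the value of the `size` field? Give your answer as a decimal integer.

`size` follows `reserved` (4 B), `n_records` (8 B), so it starts at offset 4 + 8 = 12 and occupies 8 bytes.
Bytes at offsets 12..19: 8B FD F7 17 EA E6 FA 83.
Big-endian: lowest address holds the most-significant byte.
The bytes are already most-significant first: 0x8BFDF717EAE6FA83.
0x8BFDF717EAE6FA83 = 10087490422477093507.

10087490422477093507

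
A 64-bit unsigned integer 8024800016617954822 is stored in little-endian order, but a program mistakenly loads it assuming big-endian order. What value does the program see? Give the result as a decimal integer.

494849570884377967

8024800016617954822 in 64-bit hexadecimal is 0x6F5DD119100FDE06.
Stored little-endian, the bytes at ascending addresses are 06 DE 0F 10 19 D1 5D 6F.
Read back as big-endian, the last byte is least significant, giving 0x06DE0F1019D15D6F.
0x06DE0F1019D15D6F = 494849570884377967.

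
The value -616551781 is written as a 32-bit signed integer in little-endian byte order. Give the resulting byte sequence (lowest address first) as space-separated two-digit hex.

9B 2A 40 DB

Two's complement of -616551781 in 32 bits: 616551781 = 0x24BFD565; invert → 0xDB402A9A; add 1 → 0xDB402A9B.
Split into bytes (most-significant first): DB 40 2A 9B.
Little-endian: lowest address holds the least-significant byte.
So at ascending addresses the bytes are 9B 2A 40 DB.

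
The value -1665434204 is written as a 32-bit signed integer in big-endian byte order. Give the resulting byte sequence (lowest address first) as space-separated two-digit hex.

Two's complement of -1665434204 in 32 bits: 1665434204 = 0x6344825C; invert → 0x9CBB7DA3; add 1 → 0x9CBB7DA4.
Split into bytes (most-significant first): 9C BB 7D A4.
In big-endian order the high byte comes first in memory.
So the memory order matches the most-significant-first order: 9C BB 7D A4.

9C BB 7D A4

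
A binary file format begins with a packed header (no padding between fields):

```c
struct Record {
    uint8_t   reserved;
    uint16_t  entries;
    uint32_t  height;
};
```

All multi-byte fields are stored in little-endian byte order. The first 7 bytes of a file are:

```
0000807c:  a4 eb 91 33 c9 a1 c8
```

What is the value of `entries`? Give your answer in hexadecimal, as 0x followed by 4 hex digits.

0x91EB

`entries` follows `reserved` (1 byte), so it starts at byte offset 1 and occupies 2 bytes.
Bytes at offsets 1..2: EB 91.
Little-endian: lowest address holds the least-significant byte.
Reassemble most-significant byte first: 91 EB → 0x91EB.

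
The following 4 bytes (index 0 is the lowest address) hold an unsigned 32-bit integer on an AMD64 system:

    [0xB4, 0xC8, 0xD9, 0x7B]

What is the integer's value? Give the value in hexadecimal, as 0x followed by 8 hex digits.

0x7BD9C8B4

Little-endian: lowest address holds the least-significant byte.
Reassemble most-significant byte first: 7B D9 C8 B4 → 0x7BD9C8B4.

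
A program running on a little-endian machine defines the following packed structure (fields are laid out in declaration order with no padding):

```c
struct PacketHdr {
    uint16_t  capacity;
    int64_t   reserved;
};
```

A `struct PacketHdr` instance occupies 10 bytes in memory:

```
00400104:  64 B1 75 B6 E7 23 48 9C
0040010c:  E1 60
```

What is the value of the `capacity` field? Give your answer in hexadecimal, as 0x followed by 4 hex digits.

0xB164

`capacity` is the first field, at byte offset 0, occupying 2 bytes.
Bytes at offsets 0..1: 64 B1.
In little-endian order the low byte comes first in memory.
Reassemble most-significant byte first: B1 64 → 0xB164.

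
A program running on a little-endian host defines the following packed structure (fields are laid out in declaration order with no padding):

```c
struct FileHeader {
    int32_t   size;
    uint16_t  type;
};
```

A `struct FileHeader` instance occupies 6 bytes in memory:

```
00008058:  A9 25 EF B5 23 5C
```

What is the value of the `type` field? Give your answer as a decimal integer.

23587

`type` follows `size` (4 bytes), so it starts at byte offset 4 and occupies 2 bytes.
Bytes at offsets 4..5: 23 5C.
Little-endian stores the least-significant byte at the lowest address.
Reassemble most-significant byte first: 5C 23 → 0x5C23.
0x5C23 = 23587.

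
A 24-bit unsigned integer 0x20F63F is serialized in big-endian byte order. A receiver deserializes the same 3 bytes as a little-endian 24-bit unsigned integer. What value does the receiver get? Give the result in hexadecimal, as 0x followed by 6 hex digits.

Stored big-endian, the bytes at ascending addresses are 20 F6 3F.
Read back as little-endian, the first byte is least significant, giving 0x3FF620.

0x3FF620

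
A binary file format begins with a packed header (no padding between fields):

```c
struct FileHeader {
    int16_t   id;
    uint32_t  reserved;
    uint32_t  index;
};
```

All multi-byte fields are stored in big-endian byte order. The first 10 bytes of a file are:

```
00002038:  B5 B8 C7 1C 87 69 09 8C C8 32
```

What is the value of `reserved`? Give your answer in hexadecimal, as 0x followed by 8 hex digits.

0xC71C8769

`reserved` follows `id` (2 bytes), so it starts at byte offset 2 and occupies 4 bytes.
Bytes at offsets 2..5: C7 1C 87 69.
Big-endian: lowest address holds the most-significant byte.
The bytes are already most-significant first: 0xC71C8769.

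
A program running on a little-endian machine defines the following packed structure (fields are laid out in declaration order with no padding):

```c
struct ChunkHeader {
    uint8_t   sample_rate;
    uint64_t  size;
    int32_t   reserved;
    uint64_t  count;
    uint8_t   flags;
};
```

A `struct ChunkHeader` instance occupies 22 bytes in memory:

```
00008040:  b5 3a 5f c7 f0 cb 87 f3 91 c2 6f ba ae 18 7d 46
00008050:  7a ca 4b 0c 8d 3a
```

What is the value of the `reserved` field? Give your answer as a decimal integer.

`reserved` follows `sample_rate` (1 B), `size` (8 B), so it starts at offset 1 + 8 = 9 and occupies 4 bytes.
Bytes at offsets 9..12: C2 6F BA AE.
Little-endian: lowest address holds the least-significant byte.
Reassemble most-significant byte first: AE BA 6F C2 → 0xAEBA6FC2.
Top bit is set, so as a signed 32-bit value this is 0xAEBA6FC2 − 2^32 = -1363513406.

-1363513406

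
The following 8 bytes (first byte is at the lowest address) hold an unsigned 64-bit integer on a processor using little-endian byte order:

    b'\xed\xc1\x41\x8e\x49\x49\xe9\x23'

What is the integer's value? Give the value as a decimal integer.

Little-endian stores the least-significant byte at the lowest address.
Reassemble most-significant byte first: 23 E9 49 49 8E 41 C1 ED → 0x23E949498E41C1ED.
0x23E949498E41C1ED = 2587680041169175021.

2587680041169175021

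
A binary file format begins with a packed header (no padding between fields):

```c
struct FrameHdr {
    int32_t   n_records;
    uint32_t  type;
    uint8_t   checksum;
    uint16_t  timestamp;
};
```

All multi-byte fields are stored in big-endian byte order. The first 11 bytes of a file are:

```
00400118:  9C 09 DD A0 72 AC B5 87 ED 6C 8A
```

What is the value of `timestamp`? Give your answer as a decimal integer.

27786

`timestamp` follows `n_records` (4 B), `type` (4 B), `checksum` (1 B), so it starts at offset 4 + 4 + 1 = 9 and occupies 2 bytes.
Bytes at offsets 9..10: 6C 8A.
In big-endian order the high byte comes first in memory.
The bytes are already most-significant first: 0x6C8A.
0x6C8A = 27786.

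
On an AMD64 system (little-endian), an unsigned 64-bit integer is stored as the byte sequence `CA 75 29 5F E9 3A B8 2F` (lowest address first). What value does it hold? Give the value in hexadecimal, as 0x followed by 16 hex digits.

0x2FB83AE95F2975CA

Little-endian stores the least-significant byte at the lowest address.
Reassemble most-significant byte first: 2F B8 3A E9 5F 29 75 CA → 0x2FB83AE95F2975CA.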